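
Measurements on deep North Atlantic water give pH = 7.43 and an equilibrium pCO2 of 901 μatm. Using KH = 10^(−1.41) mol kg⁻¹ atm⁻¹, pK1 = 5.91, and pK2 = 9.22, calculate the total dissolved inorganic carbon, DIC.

DIC = 1.21 mmol/kg

[CO2*] = KH · pCO2 = 10^(−1.41) × 901×10^-6 = 3.505×10^-5 mol/kg
α₀ = 1/(1 + K1/[H⁺] + K1K2/[H⁺]²) = 1/(1 + 10^+1.52 + 10^-0.27) = 0.02886
DIC = [CO2*]/α₀ = 3.505×10^-5 / 0.02886 = 1.21 mmol/kg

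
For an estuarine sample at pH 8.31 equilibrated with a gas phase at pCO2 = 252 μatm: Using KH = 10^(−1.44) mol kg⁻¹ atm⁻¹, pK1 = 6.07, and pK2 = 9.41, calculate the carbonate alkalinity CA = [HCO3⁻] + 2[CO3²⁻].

[CO2*] = KH · pCO2 = 10^(−1.44) × 252×10^-6 = 9.150×10^-6 mol/kg
α₀ = 1/(1 + K1/[H⁺] + K1K2/[H⁺]²) = 1/(1 + 10^+2.24 + 10^+1.14) = 0.005303
DIC = [CO2*]/α₀ = 9.150×10^-6 / 0.005303 = 1.725 mmol/kg
CA = (α₁ + 2α₂)·DIC = (0.9215 + 2×0.07320) × 1.725 = 1.84 mmol/kg

CA = 1.84 mmol/kg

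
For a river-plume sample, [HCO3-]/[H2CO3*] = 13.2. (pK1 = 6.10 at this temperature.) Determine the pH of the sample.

From K1 = [H⁺][HCO3-]/[H2CO3*]:  pH = pK1 + log₁₀([HCO3-]/[H2CO3*])
log₁₀(13.2) = +1.121
pH = 6.10 + (+1.121) = 7.22

pH = 7.22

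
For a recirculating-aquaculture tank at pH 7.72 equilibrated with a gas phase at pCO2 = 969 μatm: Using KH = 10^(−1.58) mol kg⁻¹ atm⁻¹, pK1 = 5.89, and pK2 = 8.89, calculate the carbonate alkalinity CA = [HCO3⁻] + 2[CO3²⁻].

[CO2*] = KH · pCO2 = 10^(−1.58) × 969×10^-6 = 2.549×10^-5 mol/kg
α₀ = 1/(1 + K1/[H⁺] + K1K2/[H⁺]²) = 1/(1 + 10^+1.83 + 10^+0.66) = 0.01367
DIC = [CO2*]/α₀ = 2.549×10^-5 / 0.01367 = 1.865 mmol/kg
CA = (α₁ + 2α₂)·DIC = (0.9239 + 2×0.06246) × 1.865 = 1.96 mmol/kg

CA = 1.96 mmol/kg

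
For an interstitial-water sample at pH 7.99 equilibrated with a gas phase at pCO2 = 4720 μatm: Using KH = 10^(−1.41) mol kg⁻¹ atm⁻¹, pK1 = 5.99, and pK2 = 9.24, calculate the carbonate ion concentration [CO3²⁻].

[CO3²⁻] = 1.03 mmol/kg

[CO2*] = KH · pCO2 = 10^(−1.41) × 4720×10^-6 = 1.836×10^-4 mol/kg
α₀ = 1/(1 + K1/[H⁺] + K1K2/[H⁺]²) = 1/(1 + 10^+2.00 + 10^+0.75) = 0.009379
DIC = [CO2*]/α₀ = 1.836×10^-4 / 0.009379 = 19.58 mmol/kg
[CO3²⁻] = α₂·DIC; α₂ = 0.05274, so [CO3²⁻] = 0.05274 × 19.58 = 1.03 mmol/kg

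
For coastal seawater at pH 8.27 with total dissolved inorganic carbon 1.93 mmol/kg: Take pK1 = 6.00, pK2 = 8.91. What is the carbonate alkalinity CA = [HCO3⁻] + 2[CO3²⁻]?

CA = [HCO3⁻] + 2[CO3²⁻] = (α₁ + 2α₂)·DIC
At pH 8.27: [H⁺]/K1 = 10^-2.27 = 0.0053703, K2/[H⁺] = 10^-0.64 = 0.22909
α₁ = 1/(1 + 0.0053703 + 0.22909) = 1/1.2345 = 0.8101; α₂ = α₁·K2/[H⁺] = 0.1856
α₁ + 2α₂ = 1.1812
CA = 1.1812 × 1.93 = 2.28 mmol/kg

CA = 2.28 mmol/kg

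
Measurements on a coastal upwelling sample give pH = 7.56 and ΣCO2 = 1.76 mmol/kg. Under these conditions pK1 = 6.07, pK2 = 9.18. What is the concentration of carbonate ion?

α₂ = 1 / (1 + [H⁺]/K2 + [H⁺]²/(K1K2)) = 1 / (1 + 10^+1.62 + 10^+0.13)
   = 1 / (1 + 41.687 + 1.3490) = 1/44.036 = 0.02271
[CO3²⁻] = α₂ × DIC = 0.02271 × 1.76 = 0.0400 mmol/kg

[CO3²⁻] = 0.0400 mmol/kg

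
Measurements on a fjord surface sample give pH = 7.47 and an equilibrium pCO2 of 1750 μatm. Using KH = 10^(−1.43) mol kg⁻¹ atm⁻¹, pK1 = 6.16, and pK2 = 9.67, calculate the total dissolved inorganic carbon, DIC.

[CO2*] = KH · pCO2 = 10^(−1.43) × 1750×10^-6 = 6.502×10^-5 mol/kg
α₀ = 1/(1 + K1/[H⁺] + K1K2/[H⁺]²) = 1/(1 + 10^+1.31 + 10^-0.89) = 0.04641
DIC = [CO2*]/α₀ = 6.502×10^-5 / 0.04641 = 1.40 mmol/kg

DIC = 1.40 mmol/kg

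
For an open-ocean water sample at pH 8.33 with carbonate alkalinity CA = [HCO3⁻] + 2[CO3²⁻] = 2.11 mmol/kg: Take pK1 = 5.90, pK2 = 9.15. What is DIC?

CA = [HCO3⁻] + 2[CO3²⁻] = (α₁ + 2α₂)·DIC
At pH 8.33: [H⁺]/K1 = 10^-2.43 = 0.0037154, K2/[H⁺] = 10^-0.82 = 0.15136
α₁ = 1/(1 + 0.0037154 + 0.15136) = 1/1.1551 = 0.8657; α₂ = α₁·K2/[H⁺] = 0.1310
α₁ + 2α₂ = 1.1278
DIC = CA / (α₁ + 2α₂) = 2.11 / 1.1278 = 1.87 mmol/kg

DIC = 1.87 mmol/kg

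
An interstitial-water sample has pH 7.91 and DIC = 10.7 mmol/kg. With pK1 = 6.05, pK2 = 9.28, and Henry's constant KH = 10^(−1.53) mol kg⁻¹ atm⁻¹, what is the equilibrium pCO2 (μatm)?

pCO2 = 4740 μatm

α₀ = 1 / (1 + K1/[H⁺] + K1K2/[H⁺]²) = 1 / (1 + 10^+1.86 + 10^+0.49)
   = 1 / (1 + 72.444 + 3.0903) = 1/76.534 = 0.01307
[CO2*] = α₀ × DIC = 0.01307 × 10.7 = 0.1398 mmol/kg
pCO2 = [CO2*]/KH = 1.398×10^-4 / 2.951×10^-2 = 4740 μatm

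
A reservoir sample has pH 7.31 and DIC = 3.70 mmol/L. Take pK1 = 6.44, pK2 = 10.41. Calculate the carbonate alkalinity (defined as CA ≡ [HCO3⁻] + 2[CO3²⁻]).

CA = [HCO3⁻] + 2[CO3²⁻] = (α₁ + 2α₂)·DIC
At pH 7.31: [H⁺]/K1 = 10^-0.87 = 0.13490, K2/[H⁺] = 10^-3.10 = 0.00079433
α₁ = 1/(1 + 0.13490 + 0.00079433) = 1/1.1357 = 0.8805; α₂ = α₁·K2/[H⁺] = 0.0006994
α₁ + 2α₂ = 0.8819
CA = 0.8819 × 3.70 = 3.26 mmol/L

CA = 3.26 mmol/L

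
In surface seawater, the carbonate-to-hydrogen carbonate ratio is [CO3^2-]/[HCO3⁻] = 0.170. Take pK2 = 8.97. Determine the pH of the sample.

From K2 = [H⁺][CO3^2-]/[HCO3⁻]:  pH = pK2 + log₁₀([CO3^2-]/[HCO3⁻])
log₁₀(0.170) = -0.770
pH = 8.97 + (-0.770) = 8.20

pH = 8.20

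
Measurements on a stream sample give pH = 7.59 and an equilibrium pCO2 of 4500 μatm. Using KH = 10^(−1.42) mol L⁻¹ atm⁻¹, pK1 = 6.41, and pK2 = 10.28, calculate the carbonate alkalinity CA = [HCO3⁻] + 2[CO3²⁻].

CA = 2.60 mmol/L

[CO2*] = KH · pCO2 = 10^(−1.42) × 4500×10^-6 = 1.711×10^-4 mol/L
α₀ = 1/(1 + K1/[H⁺] + K1K2/[H⁺]²) = 1/(1 + 10^+1.18 + 10^-1.51) = 0.06186
DIC = [CO2*]/α₀ = 1.711×10^-4 / 0.06186 = 2.766 mmol/L
CA = (α₁ + 2α₂)·DIC = (0.9362 + 2×0.001912) × 2.766 = 2.60 mmol/L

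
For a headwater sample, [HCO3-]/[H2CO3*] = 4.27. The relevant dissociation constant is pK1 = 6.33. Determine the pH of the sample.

From K1 = [H⁺][HCO3-]/[H2CO3*]:  pH = pK1 + log₁₀([HCO3-]/[H2CO3*])
log₁₀(4.27) = +0.630
pH = 6.33 + (+0.630) = 6.96

pH = 6.96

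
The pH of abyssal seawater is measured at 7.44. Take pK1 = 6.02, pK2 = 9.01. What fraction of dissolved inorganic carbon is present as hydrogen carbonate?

α₁ = 1 / (1 + [H⁺]/K1 + K2/[H⁺]) = 1 / (1 + 10^-1.42 + 10^-1.57)
   = 1 / (1 + 0.038019 + 0.026915) = 1/1.0649 = 0.9390

α₁ = 0.939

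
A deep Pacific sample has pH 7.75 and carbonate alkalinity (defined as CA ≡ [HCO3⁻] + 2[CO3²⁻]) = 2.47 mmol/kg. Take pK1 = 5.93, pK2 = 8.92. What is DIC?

CA = [HCO3⁻] + 2[CO3²⁻] = (α₁ + 2α₂)·DIC
At pH 7.75: [H⁺]/K1 = 10^-1.82 = 0.015136, K2/[H⁺] = 10^-1.17 = 0.067608
α₁ = 1/(1 + 0.015136 + 0.067608) = 1/1.0827 = 0.9236; α₂ = α₁·K2/[H⁺] = 0.06244
α₁ + 2α₂ = 1.0485
DIC = CA / (α₁ + 2α₂) = 2.47 / 1.0485 = 2.36 mmol/kg

DIC = 2.36 mmol/kg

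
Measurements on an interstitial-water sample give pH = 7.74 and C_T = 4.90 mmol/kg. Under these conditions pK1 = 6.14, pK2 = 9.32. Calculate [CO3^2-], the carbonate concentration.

[CO3²⁻] = 0.123 mmol/kg

α₂ = 1 / (1 + [H⁺]/K2 + [H⁺]²/(K1K2)) = 1 / (1 + 10^+1.58 + 10^-0.02)
   = 1 / (1 + 38.019 + 0.95499) = 1/39.974 = 0.02502
[CO3²⁻] = α₂ × DIC = 0.02502 × 4.90 = 0.123 mmol/kg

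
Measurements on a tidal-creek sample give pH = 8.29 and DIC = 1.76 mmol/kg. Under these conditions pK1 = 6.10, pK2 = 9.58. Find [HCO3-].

α₁ = 1 / (1 + [H⁺]/K1 + K2/[H⁺]) = 1 / (1 + 10^-2.19 + 10^-1.29)
   = 1 / (1 + 0.0064565 + 0.051286) = 1/1.0577 = 0.9454
[HCO3⁻] = α₁ × DIC = 0.9454 × 1.76 = 1.66 mmol/kg

[HCO3⁻] = 1.66 mmol/kg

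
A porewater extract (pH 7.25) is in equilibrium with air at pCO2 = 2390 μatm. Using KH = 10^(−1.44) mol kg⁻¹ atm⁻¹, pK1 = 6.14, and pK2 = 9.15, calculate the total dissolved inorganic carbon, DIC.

[CO2*] = KH · pCO2 = 10^(−1.44) × 2390×10^-6 = 8.678×10^-5 mol/kg
α₀ = 1/(1 + K1/[H⁺] + K1K2/[H⁺]²) = 1/(1 + 10^+1.11 + 10^-0.79) = 0.07120
DIC = [CO2*]/α₀ = 8.678×10^-5 / 0.07120 = 1.22 mmol/kg

DIC = 1.22 mmol/kg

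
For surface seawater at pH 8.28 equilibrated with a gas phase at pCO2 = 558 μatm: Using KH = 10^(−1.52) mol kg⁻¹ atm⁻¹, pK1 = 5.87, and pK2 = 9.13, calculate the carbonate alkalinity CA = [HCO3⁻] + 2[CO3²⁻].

CA = 5.56 mmol/kg

[CO2*] = KH · pCO2 = 10^(−1.52) × 558×10^-6 = 1.685×10^-5 mol/kg
α₀ = 1/(1 + K1/[H⁺] + K1K2/[H⁺]²) = 1/(1 + 10^+2.41 + 10^+1.56) = 0.003397
DIC = [CO2*]/α₀ = 1.685×10^-5 / 0.003397 = 4.960 mmol/kg
CA = (α₁ + 2α₂)·DIC = (0.8733 + 2×0.1234) × 4.960 = 5.56 mmol/kg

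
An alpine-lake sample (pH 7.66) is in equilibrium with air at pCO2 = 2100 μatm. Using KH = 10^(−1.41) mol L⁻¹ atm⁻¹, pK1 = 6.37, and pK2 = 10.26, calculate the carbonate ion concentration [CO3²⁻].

[CO2*] = KH · pCO2 = 10^(−1.41) × 2100×10^-6 = 8.170×10^-5 mol/L
α₀ = 1/(1 + K1/[H⁺] + K1K2/[H⁺]²) = 1/(1 + 10^+1.29 + 10^-1.31) = 0.04867
DIC = [CO2*]/α₀ = 8.170×10^-5 / 0.04867 = 1.679 mmol/L
[CO3²⁻] = α₂·DIC; α₂ = 0.002384, so [CO3²⁻] = 0.002384 × 1.679 = 0.00400 mmol/L = 4.00 μmol/L

[CO3²⁻] = 4.00 μmol/L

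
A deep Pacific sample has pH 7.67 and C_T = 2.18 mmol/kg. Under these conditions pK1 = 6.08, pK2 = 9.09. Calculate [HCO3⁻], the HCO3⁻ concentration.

[HCO3⁻] = 2.05 mmol/kg

α₁ = 1 / (1 + [H⁺]/K1 + K2/[H⁺]) = 1 / (1 + 10^-1.59 + 10^-1.42)
   = 1 / (1 + 0.025704 + 0.038019) = 1/1.0637 = 0.9401
[HCO3⁻] = α₁ × DIC = 0.9401 × 2.18 = 2.05 mmol/kg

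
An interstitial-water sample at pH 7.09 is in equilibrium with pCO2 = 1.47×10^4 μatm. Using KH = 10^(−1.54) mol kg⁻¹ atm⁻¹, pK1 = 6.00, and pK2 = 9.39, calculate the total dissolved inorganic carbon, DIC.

[CO2*] = KH · pCO2 = 10^(−1.54) × 1.47×10^4×10^-6 = 4.240×10^-4 mol/kg
α₀ = 1/(1 + K1/[H⁺] + K1K2/[H⁺]²) = 1/(1 + 10^+1.09 + 10^-1.21) = 0.07483
DIC = [CO2*]/α₀ = 4.240×10^-4 / 0.07483 = 5.67 mmol/kg

DIC = 5.67 mmol/kg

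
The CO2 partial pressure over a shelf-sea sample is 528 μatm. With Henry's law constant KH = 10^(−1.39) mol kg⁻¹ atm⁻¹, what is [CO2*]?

KH = 10^(−1.39) = 4.074×10^-2 mol kg⁻¹ atm⁻¹
[CO2*] = KH · pCO2 = 4.074×10^-2 × 528×10^-6 atm = 2.15×10^-5 mol/kg

[CO2*] = 21.5 μmol/kg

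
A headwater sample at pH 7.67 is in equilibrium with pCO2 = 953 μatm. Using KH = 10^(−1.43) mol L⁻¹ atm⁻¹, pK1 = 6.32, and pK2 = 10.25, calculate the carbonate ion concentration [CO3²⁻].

[CO2*] = KH · pCO2 = 10^(−1.43) × 953×10^-6 = 3.541×10^-5 mol/L
α₀ = 1/(1 + K1/[H⁺] + K1K2/[H⁺]²) = 1/(1 + 10^+1.35 + 10^-1.23) = 0.04265
DIC = [CO2*]/α₀ = 3.541×10^-5 / 0.04265 = 0.8302 mmol/L
[CO3²⁻] = α₂·DIC; α₂ = 0.002511, so [CO3²⁻] = 0.002511 × 0.8302 = 0.00208 mmol/L = 2.08 μmol/L

[CO3²⁻] = 2.08 μmol/L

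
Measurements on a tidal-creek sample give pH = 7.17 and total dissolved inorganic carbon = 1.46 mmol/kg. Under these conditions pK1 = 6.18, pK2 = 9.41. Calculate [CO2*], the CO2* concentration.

α₀ = 1 / (1 + K1/[H⁺] + K1K2/[H⁺]²) = 1 / (1 + 10^+0.99 + 10^-1.25)
   = 1 / (1 + 9.7724 + 0.056234) = 1/10.829 = 0.09235
[CO2*] = α₀ × DIC = 0.09235 × 1.46 = 0.135 mmol/kg

[CO2*] = 0.135 mmol/kg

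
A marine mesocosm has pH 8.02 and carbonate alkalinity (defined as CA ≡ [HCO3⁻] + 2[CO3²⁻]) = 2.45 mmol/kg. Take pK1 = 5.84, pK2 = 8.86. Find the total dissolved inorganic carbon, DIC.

DIC = 2.19 mmol/kg

CA = [HCO3⁻] + 2[CO3²⁻] = (α₁ + 2α₂)·DIC
At pH 8.02: [H⁺]/K1 = 10^-2.18 = 0.0066069, K2/[H⁺] = 10^-0.84 = 0.14454
α₁ = 1/(1 + 0.0066069 + 0.14454) = 1/1.1512 = 0.8687; α₂ = α₁·K2/[H⁺] = 0.1256
α₁ + 2α₂ = 1.1198
DIC = CA / (α₁ + 2α₂) = 2.45 / 1.1198 = 2.19 mmol/kg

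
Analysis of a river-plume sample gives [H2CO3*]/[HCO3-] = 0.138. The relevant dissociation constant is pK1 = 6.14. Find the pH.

From K1 = [H⁺][HCO3-]/[H2CO3*]:  pH = pK1 − log₁₀([H2CO3*]/[HCO3-])
log₁₀(0.138) = -0.860
pH = 6.14 − (-0.860) = 7.00

pH = 7.00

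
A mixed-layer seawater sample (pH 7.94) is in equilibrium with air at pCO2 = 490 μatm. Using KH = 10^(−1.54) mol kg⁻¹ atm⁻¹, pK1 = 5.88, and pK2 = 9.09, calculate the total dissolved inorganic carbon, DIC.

[CO2*] = KH · pCO2 = 10^(−1.54) × 490×10^-6 = 1.413×10^-5 mol/kg
α₀ = 1/(1 + K1/[H⁺] + K1K2/[H⁺]²) = 1/(1 + 10^+2.06 + 10^+0.91) = 0.008068
DIC = [CO2*]/α₀ = 1.413×10^-5 / 0.008068 = 1.75 mmol/kg

DIC = 1.75 mmol/kg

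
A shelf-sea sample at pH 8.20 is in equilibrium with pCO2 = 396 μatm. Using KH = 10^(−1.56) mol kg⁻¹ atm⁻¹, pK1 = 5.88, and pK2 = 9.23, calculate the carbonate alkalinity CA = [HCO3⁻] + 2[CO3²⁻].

[CO2*] = KH · pCO2 = 10^(−1.56) × 396×10^-6 = 1.091×10^-5 mol/kg
α₀ = 1/(1 + K1/[H⁺] + K1K2/[H⁺]²) = 1/(1 + 10^+2.32 + 10^+1.29) = 0.004359
DIC = [CO2*]/α₀ = 1.091×10^-5 / 0.004359 = 2.502 mmol/kg
CA = (α₁ + 2α₂)·DIC = (0.9107 + 2×0.08499) × 2.502 = 2.70 mmol/kg

CA = 2.70 mmol/kg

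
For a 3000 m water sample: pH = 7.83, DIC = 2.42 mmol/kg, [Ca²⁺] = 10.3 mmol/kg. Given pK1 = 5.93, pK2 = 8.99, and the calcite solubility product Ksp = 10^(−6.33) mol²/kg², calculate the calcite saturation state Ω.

α₂ = 1 / (1 + [H⁺]/K2 + [H⁺]²/(K1K2)) = 1 / (1 + 10^+1.16 + 10^-0.74)
   = 1 / (1 + 14.454 + 0.18197) = 1/15.636 = 0.06395
[CO3²⁻] = α₂ × DIC = 0.06395 × 2.42 = 0.1548 mmol/kg
Ksp = 10^(−6.33) = 4.677×10^-7
Ω = [Ca²⁺][CO3²⁻]/Ksp = (10.3×10^-3)(1.548×10^-4) / 4.677×10^-7 = 3.41

Ω = 3.41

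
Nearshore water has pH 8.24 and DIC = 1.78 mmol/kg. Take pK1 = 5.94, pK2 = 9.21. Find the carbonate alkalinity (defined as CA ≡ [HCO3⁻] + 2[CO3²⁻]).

CA = 1.94 mmol/kg

CA = [HCO3⁻] + 2[CO3²⁻] = (α₁ + 2α₂)·DIC
At pH 8.24: [H⁺]/K1 = 10^-2.30 = 0.0050119, K2/[H⁺] = 10^-0.97 = 0.10715
α₁ = 1/(1 + 0.0050119 + 0.10715) = 1/1.1122 = 0.8991; α₂ = α₁·K2/[H⁺] = 0.09635
α₁ + 2α₂ = 1.0918
CA = 1.0918 × 1.78 = 1.94 mmol/kg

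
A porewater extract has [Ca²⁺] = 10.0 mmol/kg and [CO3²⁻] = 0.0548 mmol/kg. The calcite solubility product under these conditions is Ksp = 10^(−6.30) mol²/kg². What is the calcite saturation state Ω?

Ω = 1.09

Ksp = 10^(−6.30) = 5.012×10^-7
Ω = [Ca²⁺][CO3²⁻]/Ksp = (10.0×10^-3)(0.0548×10^-3) / 5.012×10^-7 = 1.09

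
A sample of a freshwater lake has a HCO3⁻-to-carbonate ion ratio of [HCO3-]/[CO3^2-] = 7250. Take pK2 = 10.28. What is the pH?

pH = 6.42

From K2 = [H⁺][CO3^2-]/[HCO3-]:  pH = pK2 − log₁₀([HCO3-]/[CO3^2-])
log₁₀(7250) = +3.860
pH = 10.28 − (+3.860) = 6.42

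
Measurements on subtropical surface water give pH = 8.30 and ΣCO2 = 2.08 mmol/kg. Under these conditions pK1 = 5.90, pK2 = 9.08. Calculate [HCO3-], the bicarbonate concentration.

α₁ = 1 / (1 + [H⁺]/K1 + K2/[H⁺]) = 1 / (1 + 10^-2.40 + 10^-0.78)
   = 1 / (1 + 0.0039811 + 0.16596) = 1/1.1699 = 0.8547
[HCO3⁻] = α₁ × DIC = 0.8547 × 2.08 = 1.78 mmol/kg

[HCO3⁻] = 1.78 mmol/kg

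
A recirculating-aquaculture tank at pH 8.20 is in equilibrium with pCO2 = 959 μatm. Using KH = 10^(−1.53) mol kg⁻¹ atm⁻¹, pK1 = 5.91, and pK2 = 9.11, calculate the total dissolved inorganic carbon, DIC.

DIC = 6.23 mmol/kg

[CO2*] = KH · pCO2 = 10^(−1.53) × 959×10^-6 = 2.830×10^-5 mol/kg
α₀ = 1/(1 + K1/[H⁺] + K1K2/[H⁺]²) = 1/(1 + 10^+2.29 + 10^+1.38) = 0.004546
DIC = [CO2*]/α₀ = 2.830×10^-5 / 0.004546 = 6.23 mmol/kg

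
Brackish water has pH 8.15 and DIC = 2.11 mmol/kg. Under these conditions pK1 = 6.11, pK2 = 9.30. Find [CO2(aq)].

[CO2*] = 17.8 μmol/kg

α₀ = 1 / (1 + K1/[H⁺] + K1K2/[H⁺]²) = 1 / (1 + 10^+2.04 + 10^+0.89)
   = 1 / (1 + 109.65 + 7.7625) = 1/118.41 = 0.008445
[CO2*] = α₀ × DIC = 0.008445 × 2.11 = 0.0178 mmol/kg = 17.8 μmol/kg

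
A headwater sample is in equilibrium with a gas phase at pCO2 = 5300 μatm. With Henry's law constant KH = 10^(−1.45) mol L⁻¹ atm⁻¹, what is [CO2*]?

KH = 10^(−1.45) = 3.548×10^-2 mol L⁻¹ atm⁻¹
[CO2*] = KH · pCO2 = 3.548×10^-2 × 5300×10^-6 atm = 1.88×10^-4 mol/L

[CO2*] = 188 μmol/L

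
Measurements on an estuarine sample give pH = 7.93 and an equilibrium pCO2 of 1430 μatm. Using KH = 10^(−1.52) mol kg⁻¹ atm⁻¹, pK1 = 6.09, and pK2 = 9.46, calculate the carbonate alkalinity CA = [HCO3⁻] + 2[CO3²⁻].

[CO2*] = KH · pCO2 = 10^(−1.52) × 1430×10^-6 = 4.319×10^-5 mol/kg
α₀ = 1/(1 + K1/[H⁺] + K1K2/[H⁺]²) = 1/(1 + 10^+1.84 + 10^+0.31) = 0.01385
DIC = [CO2*]/α₀ = 4.319×10^-5 / 0.01385 = 3.119 mmol/kg
CA = (α₁ + 2α₂)·DIC = (0.9579 + 2×0.02827) × 3.119 = 3.16 mmol/kg

CA = 3.16 mmol/kg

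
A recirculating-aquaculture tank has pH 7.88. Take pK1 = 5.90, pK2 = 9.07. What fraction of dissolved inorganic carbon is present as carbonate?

α₂ = 0.0601

α₂ = 1 / (1 + [H⁺]/K2 + [H⁺]²/(K1K2)) = 1 / (1 + 10^+1.19 + 10^-0.79)
   = 1 / (1 + 15.488 + 0.16218) = 1/16.650 = 0.06006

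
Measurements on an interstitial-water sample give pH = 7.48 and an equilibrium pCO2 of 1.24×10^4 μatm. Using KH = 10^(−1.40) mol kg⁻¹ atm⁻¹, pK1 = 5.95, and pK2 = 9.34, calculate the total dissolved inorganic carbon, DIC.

[CO2*] = KH · pCO2 = 10^(−1.40) × 1.24×10^4×10^-6 = 4.937×10^-4 mol/kg
α₀ = 1/(1 + K1/[H⁺] + K1K2/[H⁺]²) = 1/(1 + 10^+1.53 + 10^-0.33) = 0.02829
DIC = [CO2*]/α₀ = 4.937×10^-4 / 0.02829 = 17.5 mmol/kg

DIC = 17.5 mmol/kg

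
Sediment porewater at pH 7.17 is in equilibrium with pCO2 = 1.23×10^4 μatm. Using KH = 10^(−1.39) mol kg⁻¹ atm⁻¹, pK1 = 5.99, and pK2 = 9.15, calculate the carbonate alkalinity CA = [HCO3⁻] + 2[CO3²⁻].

[CO2*] = KH · pCO2 = 10^(−1.39) × 1.23×10^4×10^-6 = 5.011×10^-4 mol/kg
α₀ = 1/(1 + K1/[H⁺] + K1K2/[H⁺]²) = 1/(1 + 10^+1.18 + 10^-0.80) = 0.06137
DIC = [CO2*]/α₀ = 5.011×10^-4 / 0.06137 = 8.165 mmol/kg
CA = (α₁ + 2α₂)·DIC = (0.9289 + 2×0.009727) × 8.165 = 7.74 mmol/kg

CA = 7.74 mmol/kg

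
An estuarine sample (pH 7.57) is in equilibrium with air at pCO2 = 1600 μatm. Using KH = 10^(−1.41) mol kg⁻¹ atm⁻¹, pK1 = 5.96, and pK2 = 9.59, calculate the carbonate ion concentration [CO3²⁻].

[CO2*] = KH · pCO2 = 10^(−1.41) × 1600×10^-6 = 6.225×10^-5 mol/kg
α₀ = 1/(1 + K1/[H⁺] + K1K2/[H⁺]²) = 1/(1 + 10^+1.61 + 10^-0.41) = 0.02374
DIC = [CO2*]/α₀ = 6.225×10^-5 / 0.02374 = 2.622 mmol/kg
[CO3²⁻] = α₂·DIC; α₂ = 0.009235, so [CO3²⁻] = 0.009235 × 2.622 = 0.0242 mmol/kg

[CO3²⁻] = 0.0242 mmol/kg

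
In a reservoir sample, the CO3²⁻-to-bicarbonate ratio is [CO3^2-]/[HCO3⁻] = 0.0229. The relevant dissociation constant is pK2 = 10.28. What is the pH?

pH = 8.64

From K2 = [H⁺][CO3^2-]/[HCO3⁻]:  pH = pK2 + log₁₀([CO3^2-]/[HCO3⁻])
log₁₀(0.0229) = -1.640
pH = 10.28 + (-1.640) = 8.64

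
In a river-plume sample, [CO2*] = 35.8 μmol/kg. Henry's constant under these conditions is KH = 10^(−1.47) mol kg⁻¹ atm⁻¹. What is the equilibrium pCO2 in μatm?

KH = 10^(−1.47) = 3.388×10^-2 mol kg⁻¹ atm⁻¹
pCO2 = [CO2*]/KH = 35.8×10^-6 / 3.388×10^-2 = 1.06×10^-3 atm = 1060 μatm

pCO2 = 1060 μatm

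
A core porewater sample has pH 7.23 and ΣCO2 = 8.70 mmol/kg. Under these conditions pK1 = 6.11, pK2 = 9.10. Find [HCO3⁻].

α₁ = 1 / (1 + [H⁺]/K1 + K2/[H⁺]) = 1 / (1 + 10^-1.12 + 10^-1.87)
   = 1 / (1 + 0.075858 + 0.013490) = 1/1.0893 = 0.9180
[HCO3⁻] = α₁ × DIC = 0.9180 × 8.70 = 7.99 mmol/kg

[HCO3⁻] = 7.99 mmol/kg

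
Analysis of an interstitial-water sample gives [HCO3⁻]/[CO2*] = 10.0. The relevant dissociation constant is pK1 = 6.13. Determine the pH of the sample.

pH = 7.13

From K1 = [H⁺][HCO3⁻]/[CO2*]:  pH = pK1 + log₁₀([HCO3⁻]/[CO2*])
log₁₀(10.0) = +1.000
pH = 6.13 + (+1.000) = 7.13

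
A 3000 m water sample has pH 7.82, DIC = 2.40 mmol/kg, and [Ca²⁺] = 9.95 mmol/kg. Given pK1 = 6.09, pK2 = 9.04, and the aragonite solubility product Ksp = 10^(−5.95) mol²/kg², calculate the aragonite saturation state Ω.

α₂ = 1 / (1 + [H⁺]/K2 + [H⁺]²/(K1K2)) = 1 / (1 + 10^+1.22 + 10^-0.51)
   = 1 / (1 + 16.596 + 0.30903) = 1/17.905 = 0.05585
[CO3²⁻] = α₂ × DIC = 0.05585 × 2.40 = 0.1340 mmol/kg
Ksp = 10^(−5.95) = 1.122×10^-6
Ω = [Ca²⁺][CO3²⁻]/Ksp = (9.95×10^-3)(1.340×10^-4) / 1.122×10^-6 = 1.19

Ω = 1.19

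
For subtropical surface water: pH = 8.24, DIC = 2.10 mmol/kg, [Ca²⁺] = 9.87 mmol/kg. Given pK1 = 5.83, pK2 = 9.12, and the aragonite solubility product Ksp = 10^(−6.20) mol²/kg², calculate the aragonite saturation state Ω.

Ω = 3.81

α₂ = 1 / (1 + [H⁺]/K2 + [H⁺]²/(K1K2)) = 1 / (1 + 10^+0.88 + 10^-1.53)
   = 1 / (1 + 7.5858 + 0.029512) = 1/8.6153 = 0.1161
[CO3²⁻] = α₂ × DIC = 0.1161 × 2.10 = 0.2438 mmol/kg
Ksp = 10^(−6.20) = 6.310×10^-7
Ω = [Ca²⁺][CO3²⁻]/Ksp = (9.87×10^-3)(2.438×10^-4) / 6.310×10^-7 = 3.81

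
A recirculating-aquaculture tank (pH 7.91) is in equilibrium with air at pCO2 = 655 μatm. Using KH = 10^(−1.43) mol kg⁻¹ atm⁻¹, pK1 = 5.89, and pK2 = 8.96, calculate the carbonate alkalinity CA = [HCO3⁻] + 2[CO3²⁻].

[CO2*] = KH · pCO2 = 10^(−1.43) × 655×10^-6 = 2.434×10^-5 mol/kg
α₀ = 1/(1 + K1/[H⁺] + K1K2/[H⁺]²) = 1/(1 + 10^+2.02 + 10^+0.97) = 0.008692
DIC = [CO2*]/α₀ = 2.434×10^-5 / 0.008692 = 2.800 mmol/kg
CA = (α₁ + 2α₂)·DIC = (0.9102 + 2×0.08112) × 2.800 = 3.00 mmol/kg

CA = 3.00 mmol/kg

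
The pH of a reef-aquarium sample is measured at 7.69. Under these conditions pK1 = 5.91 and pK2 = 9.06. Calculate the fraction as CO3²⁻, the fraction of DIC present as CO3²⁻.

α₂ = 1 / (1 + [H⁺]/K2 + [H⁺]²/(K1K2)) = 1 / (1 + 10^+1.37 + 10^-0.41)
   = 1 / (1 + 23.442 + 0.38905) = 1/24.831 = 0.04027

α₂ = 0.0403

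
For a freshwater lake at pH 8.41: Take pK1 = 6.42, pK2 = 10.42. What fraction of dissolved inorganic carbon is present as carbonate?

α₂ = 1 / (1 + [H⁺]/K2 + [H⁺]²/(K1K2)) = 1 / (1 + 10^+2.01 + 10^+0.02)
   = 1 / (1 + 102.33 + 1.0471) = 1/104.38 = 0.009581

α₂ = 0.00958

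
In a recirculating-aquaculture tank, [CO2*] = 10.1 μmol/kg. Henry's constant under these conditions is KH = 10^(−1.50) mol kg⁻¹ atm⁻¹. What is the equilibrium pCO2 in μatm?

pCO2 = 319 μatm

KH = 10^(−1.50) = 3.162×10^-2 mol kg⁻¹ atm⁻¹
pCO2 = [CO2*]/KH = 10.1×10^-6 / 3.162×10^-2 = 3.19×10^-4 atm = 319 μatm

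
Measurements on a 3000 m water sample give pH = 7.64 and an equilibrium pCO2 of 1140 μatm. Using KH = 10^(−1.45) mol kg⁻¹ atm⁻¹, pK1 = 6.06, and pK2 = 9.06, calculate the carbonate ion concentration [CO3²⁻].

[CO3²⁻] = 0.0585 mmol/kg

[CO2*] = KH · pCO2 = 10^(−1.45) × 1140×10^-6 = 4.045×10^-5 mol/kg
α₀ = 1/(1 + K1/[H⁺] + K1K2/[H⁺]²) = 1/(1 + 10^+1.58 + 10^+0.16) = 0.02471
DIC = [CO2*]/α₀ = 4.045×10^-5 / 0.02471 = 1.637 mmol/kg
[CO3²⁻] = α₂·DIC; α₂ = 0.03572, so [CO3²⁻] = 0.03572 × 1.637 = 0.0585 mmol/kg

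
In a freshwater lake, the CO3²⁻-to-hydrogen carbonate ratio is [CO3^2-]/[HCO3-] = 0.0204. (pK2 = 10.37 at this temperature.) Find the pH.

pH = 8.68

From K2 = [H⁺][CO3^2-]/[HCO3-]:  pH = pK2 + log₁₀([CO3^2-]/[HCO3-])
log₁₀(0.0204) = -1.690
pH = 10.37 + (-1.690) = 8.68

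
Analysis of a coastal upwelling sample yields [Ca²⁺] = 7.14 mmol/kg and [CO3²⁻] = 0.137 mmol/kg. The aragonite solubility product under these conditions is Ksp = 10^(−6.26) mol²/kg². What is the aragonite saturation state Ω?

Ω = 1.78

Ksp = 10^(−6.26) = 5.495×10^-7
Ω = [Ca²⁺][CO3²⁻]/Ksp = (7.14×10^-3)(0.137×10^-3) / 5.495×10^-7 = 1.78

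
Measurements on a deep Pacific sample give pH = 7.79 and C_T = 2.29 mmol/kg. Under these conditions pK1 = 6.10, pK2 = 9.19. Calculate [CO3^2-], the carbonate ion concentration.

α₂ = 1 / (1 + [H⁺]/K2 + [H⁺]²/(K1K2)) = 1 / (1 + 10^+1.40 + 10^-0.29)
   = 1 / (1 + 25.119 + 0.51286) = 1/26.632 = 0.03755
[CO3²⁻] = α₂ × DIC = 0.03755 × 2.29 = 0.0860 mmol/kg

[CO3²⁻] = 0.0860 mmol/kg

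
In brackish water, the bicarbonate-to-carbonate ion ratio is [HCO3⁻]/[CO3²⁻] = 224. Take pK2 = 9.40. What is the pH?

From K2 = [H⁺][CO3²⁻]/[HCO3⁻]:  pH = pK2 − log₁₀([HCO3⁻]/[CO3²⁻])
log₁₀(224) = +2.350
pH = 9.40 − (+2.350) = 7.05

pH = 7.05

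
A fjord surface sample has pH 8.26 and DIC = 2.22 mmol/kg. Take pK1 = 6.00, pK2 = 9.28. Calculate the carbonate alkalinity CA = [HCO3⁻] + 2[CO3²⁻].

CA = 2.40 mmol/kg

CA = [HCO3⁻] + 2[CO3²⁻] = (α₁ + 2α₂)·DIC
At pH 8.26: [H⁺]/K1 = 10^-2.26 = 0.0054954, K2/[H⁺] = 10^-1.02 = 0.095499
α₁ = 1/(1 + 0.0054954 + 0.095499) = 1/1.1010 = 0.9083; α₂ = α₁·K2/[H⁺] = 0.08674
α₁ + 2α₂ = 1.0817
CA = 1.0817 × 2.22 = 2.40 mmol/kg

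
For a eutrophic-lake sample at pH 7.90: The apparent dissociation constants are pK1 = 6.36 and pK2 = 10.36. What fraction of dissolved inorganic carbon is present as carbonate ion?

α₂ = 1 / (1 + [H⁺]/K2 + [H⁺]²/(K1K2)) = 1 / (1 + 10^+2.46 + 10^+0.92)
   = 1 / (1 + 288.40 + 8.3176) = 1/297.72 = 0.003359

α₂ = 0.00336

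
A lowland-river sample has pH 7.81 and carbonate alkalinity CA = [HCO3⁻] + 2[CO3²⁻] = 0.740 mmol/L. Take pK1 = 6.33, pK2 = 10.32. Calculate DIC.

DIC = 0.762 mmol/L

CA = [HCO3⁻] + 2[CO3²⁻] = (α₁ + 2α₂)·DIC
At pH 7.81: [H⁺]/K1 = 10^-1.48 = 0.033113, K2/[H⁺] = 10^-2.51 = 0.0030903
α₁ = 1/(1 + 0.033113 + 0.0030903) = 1/1.0362 = 0.9651; α₂ = α₁·K2/[H⁺] = 0.002982
α₁ + 2α₂ = 0.9710
DIC = CA / (α₁ + 2α₂) = 0.740 / 0.9710 = 0.762 mmol/L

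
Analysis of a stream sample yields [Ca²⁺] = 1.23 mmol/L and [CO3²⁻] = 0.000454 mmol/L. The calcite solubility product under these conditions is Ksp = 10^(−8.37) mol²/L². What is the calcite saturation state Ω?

Ω = 0.131

Ksp = 10^(−8.37) = 4.266×10^-9
Ω = [Ca²⁺][CO3²⁻]/Ksp = (1.23×10^-3)(0.000454×10^-3) / 4.266×10^-9 = 0.131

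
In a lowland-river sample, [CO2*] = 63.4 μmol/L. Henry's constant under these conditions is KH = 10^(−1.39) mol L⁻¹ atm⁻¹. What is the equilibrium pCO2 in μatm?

pCO2 = 1560 μatm

KH = 10^(−1.39) = 4.074×10^-2 mol L⁻¹ atm⁻¹
pCO2 = [CO2*]/KH = 63.4×10^-6 / 4.074×10^-2 = 1.56×10^-3 atm = 1560 μatm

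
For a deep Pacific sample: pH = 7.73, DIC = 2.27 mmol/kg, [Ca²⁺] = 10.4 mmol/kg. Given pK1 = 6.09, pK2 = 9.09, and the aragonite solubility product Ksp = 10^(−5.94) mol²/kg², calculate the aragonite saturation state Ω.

α₂ = 1 / (1 + [H⁺]/K2 + [H⁺]²/(K1K2)) = 1 / (1 + 10^+1.36 + 10^-0.28)
   = 1 / (1 + 22.909 + 0.52481) = 1/24.433 = 0.04093
[CO3²⁻] = α₂ × DIC = 0.04093 × 2.27 = 0.09291 mmol/kg
Ksp = 10^(−5.94) = 1.148×10^-6
Ω = [Ca²⁺][CO3²⁻]/Ksp = (10.4×10^-3)(9.291×10^-5) / 1.148×10^-6 = 0.842

Ω = 0.842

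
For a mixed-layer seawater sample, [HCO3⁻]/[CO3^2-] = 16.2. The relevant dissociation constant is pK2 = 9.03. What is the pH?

pH = 7.82

From K2 = [H⁺][CO3^2-]/[HCO3⁻]:  pH = pK2 − log₁₀([HCO3⁻]/[CO3^2-])
log₁₀(16.2) = +1.210
pH = 9.03 − (+1.210) = 7.82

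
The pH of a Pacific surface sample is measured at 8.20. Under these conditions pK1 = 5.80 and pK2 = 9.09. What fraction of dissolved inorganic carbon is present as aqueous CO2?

α₀ = 0.00351

α₀ = 1 / (1 + K1/[H⁺] + K1K2/[H⁺]²) = 1 / (1 + 10^+2.40 + 10^+1.51)
   = 1 / (1 + 251.19 + 32.359) = 1/284.55 = 0.003514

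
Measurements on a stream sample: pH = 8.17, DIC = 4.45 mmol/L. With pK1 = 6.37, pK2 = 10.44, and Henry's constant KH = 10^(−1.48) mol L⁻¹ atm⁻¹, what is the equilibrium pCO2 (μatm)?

pCO2 = 2090 μatm

α₀ = 1 / (1 + K1/[H⁺] + K1K2/[H⁺]²) = 1 / (1 + 10^+1.80 + 10^-0.47)
   = 1 / (1 + 63.096 + 0.33884) = 1/64.435 = 0.01552
[CO2*] = α₀ × DIC = 0.01552 × 4.45 = 0.06906 mmol/L
pCO2 = [CO2*]/KH = 6.906×10^-5 / 3.311×10^-2 = 2090 μatm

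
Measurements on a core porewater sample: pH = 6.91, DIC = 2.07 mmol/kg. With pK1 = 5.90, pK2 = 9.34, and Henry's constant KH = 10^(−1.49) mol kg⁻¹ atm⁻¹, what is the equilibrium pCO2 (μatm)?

α₀ = 1 / (1 + K1/[H⁺] + K1K2/[H⁺]²) = 1 / (1 + 10^+1.01 + 10^-1.42)
   = 1 / (1 + 10.233 + 0.038019) = 1/11.271 = 0.08872
[CO2*] = α₀ × DIC = 0.08872 × 2.07 = 0.1837 mmol/kg
pCO2 = [CO2*]/KH = 1.837×10^-4 / 3.236×10^-2 = 5680 μatm

pCO2 = 5680 μatm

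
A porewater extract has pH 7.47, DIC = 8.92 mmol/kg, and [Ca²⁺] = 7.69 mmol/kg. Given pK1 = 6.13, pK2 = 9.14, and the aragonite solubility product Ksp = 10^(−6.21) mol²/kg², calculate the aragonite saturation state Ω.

α₂ = 1 / (1 + [H⁺]/K2 + [H⁺]²/(K1K2)) = 1 / (1 + 10^+1.67 + 10^+0.33)
   = 1 / (1 + 46.774 + 2.1380) = 1/49.911 = 0.02004
[CO3²⁻] = α₂ × DIC = 0.02004 × 8.92 = 0.1787 mmol/kg
Ksp = 10^(−6.21) = 6.166×10^-7
Ω = [Ca²⁺][CO3²⁻]/Ksp = (7.69×10^-3)(1.787×10^-4) / 6.166×10^-7 = 2.23

Ω = 2.23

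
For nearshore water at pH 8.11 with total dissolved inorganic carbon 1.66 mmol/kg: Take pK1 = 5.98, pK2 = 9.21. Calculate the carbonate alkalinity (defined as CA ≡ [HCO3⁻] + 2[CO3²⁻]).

CA = [HCO3⁻] + 2[CO3²⁻] = (α₁ + 2α₂)·DIC
At pH 8.11: [H⁺]/K1 = 10^-2.13 = 0.0074131, K2/[H⁺] = 10^-1.10 = 0.079433
α₁ = 1/(1 + 0.0074131 + 0.079433) = 1/1.0868 = 0.9201; α₂ = α₁·K2/[H⁺] = 0.07309
α₁ + 2α₂ = 1.0663
CA = 1.0663 × 1.66 = 1.77 mmol/kg

CA = 1.77 mmol/kg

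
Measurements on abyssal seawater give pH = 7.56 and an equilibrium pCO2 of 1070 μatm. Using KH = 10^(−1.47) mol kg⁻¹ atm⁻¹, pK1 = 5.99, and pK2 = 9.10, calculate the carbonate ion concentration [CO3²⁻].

[CO3²⁻] = 0.0388 mmol/kg

[CO2*] = KH · pCO2 = 10^(−1.47) × 1070×10^-6 = 3.626×10^-5 mol/kg
α₀ = 1/(1 + K1/[H⁺] + K1K2/[H⁺]²) = 1/(1 + 10^+1.57 + 10^+0.03) = 0.02549
DIC = [CO2*]/α₀ = 3.626×10^-5 / 0.02549 = 1.422 mmol/kg
[CO3²⁻] = α₂·DIC; α₂ = 0.02732, so [CO3²⁻] = 0.02732 × 1.422 = 0.0388 mmol/kg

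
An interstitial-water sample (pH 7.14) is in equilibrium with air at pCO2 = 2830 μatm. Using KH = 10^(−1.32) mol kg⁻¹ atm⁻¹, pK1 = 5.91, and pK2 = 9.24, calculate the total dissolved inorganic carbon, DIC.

[CO2*] = KH · pCO2 = 10^(−1.32) × 2830×10^-6 = 1.355×10^-4 mol/kg
α₀ = 1/(1 + K1/[H⁺] + K1K2/[H⁺]²) = 1/(1 + 10^+1.23 + 10^-0.87) = 0.05520
DIC = [CO2*]/α₀ = 1.355×10^-4 / 0.05520 = 2.45 mmol/kg

DIC = 2.45 mmol/kg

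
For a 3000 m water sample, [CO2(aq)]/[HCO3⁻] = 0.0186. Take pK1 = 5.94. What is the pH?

pH = 7.67

From K1 = [H⁺][HCO3⁻]/[CO2(aq)]:  pH = pK1 − log₁₀([CO2(aq)]/[HCO3⁻])
log₁₀(0.0186) = -1.730
pH = 5.94 − (-1.730) = 7.67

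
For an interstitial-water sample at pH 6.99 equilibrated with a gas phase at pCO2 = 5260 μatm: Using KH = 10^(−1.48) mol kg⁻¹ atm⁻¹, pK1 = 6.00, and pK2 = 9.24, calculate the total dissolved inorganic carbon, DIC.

[CO2*] = KH · pCO2 = 10^(−1.48) × 5260×10^-6 = 1.742×10^-4 mol/kg
α₀ = 1/(1 + K1/[H⁺] + K1K2/[H⁺]²) = 1/(1 + 10^+0.99 + 10^-1.26) = 0.09236
DIC = [CO2*]/α₀ = 1.742×10^-4 / 0.09236 = 1.89 mmol/kg

DIC = 1.89 mmol/kg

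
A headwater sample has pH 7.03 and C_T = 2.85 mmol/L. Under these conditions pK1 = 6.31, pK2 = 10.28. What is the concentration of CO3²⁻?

α₂ = 1 / (1 + [H⁺]/K2 + [H⁺]²/(K1K2)) = 1 / (1 + 10^+3.25 + 10^+2.53)
   = 1 / (1 + 1778.3 + 338.84) = 1/2118.1 = 0.0004721
[CO3²⁻] = α₂ × DIC = 0.0004721 × 2.85 = 0.00135 mmol/L = 1.35 μmol/L

[CO3²⁻] = 1.35 μmol/L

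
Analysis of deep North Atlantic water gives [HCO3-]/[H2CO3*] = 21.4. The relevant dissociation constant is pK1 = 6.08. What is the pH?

pH = 7.41

From K1 = [H⁺][HCO3-]/[H2CO3*]:  pH = pK1 + log₁₀([HCO3-]/[H2CO3*])
log₁₀(21.4) = +1.330
pH = 6.08 + (+1.330) = 7.41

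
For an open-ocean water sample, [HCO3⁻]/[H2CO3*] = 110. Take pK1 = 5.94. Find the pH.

From K1 = [H⁺][HCO3⁻]/[H2CO3*]:  pH = pK1 + log₁₀([HCO3⁻]/[H2CO3*])
log₁₀(110) = +2.041
pH = 5.94 + (+2.041) = 7.98

pH = 7.98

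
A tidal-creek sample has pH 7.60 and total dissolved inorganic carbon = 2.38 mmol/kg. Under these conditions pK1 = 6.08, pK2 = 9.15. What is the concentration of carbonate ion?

[CO3²⁻] = 0.0634 mmol/kg

α₂ = 1 / (1 + [H⁺]/K2 + [H⁺]²/(K1K2)) = 1 / (1 + 10^+1.55 + 10^+0.03)
   = 1 / (1 + 35.481 + 1.0715) = 1/37.553 = 0.02663
[CO3²⁻] = α₂ × DIC = 0.02663 × 2.38 = 0.0634 mmol/kg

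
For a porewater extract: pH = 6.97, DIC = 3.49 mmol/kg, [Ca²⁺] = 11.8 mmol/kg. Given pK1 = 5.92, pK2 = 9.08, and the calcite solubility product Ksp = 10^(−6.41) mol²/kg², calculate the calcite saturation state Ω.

Ω = 0.749

α₂ = 1 / (1 + [H⁺]/K2 + [H⁺]²/(K1K2)) = 1 / (1 + 10^+2.11 + 10^+1.06)
   = 1 / (1 + 128.82 + 11.482) = 1/141.31 = 0.007077
[CO3²⁻] = α₂ × DIC = 0.007077 × 3.49 = 0.02470 mmol/kg
Ksp = 10^(−6.41) = 3.890×10^-7
Ω = [Ca²⁺][CO3²⁻]/Ksp = (11.8×10^-3)(2.470×10^-5) / 3.890×10^-7 = 0.749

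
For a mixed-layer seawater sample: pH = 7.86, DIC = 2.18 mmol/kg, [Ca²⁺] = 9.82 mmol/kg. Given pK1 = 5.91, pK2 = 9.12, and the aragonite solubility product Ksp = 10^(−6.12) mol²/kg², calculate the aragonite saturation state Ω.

Ω = 1.45

α₂ = 1 / (1 + [H⁺]/K2 + [H⁺]²/(K1K2)) = 1 / (1 + 10^+1.26 + 10^-0.69)
   = 1 / (1 + 18.197 + 0.20417) = 1/19.401 = 0.05154
[CO3²⁻] = α₂ × DIC = 0.05154 × 2.18 = 0.1124 mmol/kg
Ksp = 10^(−6.12) = 7.586×10^-7
Ω = [Ca²⁺][CO3²⁻]/Ksp = (9.82×10^-3)(1.124×10^-4) / 7.586×10^-7 = 1.45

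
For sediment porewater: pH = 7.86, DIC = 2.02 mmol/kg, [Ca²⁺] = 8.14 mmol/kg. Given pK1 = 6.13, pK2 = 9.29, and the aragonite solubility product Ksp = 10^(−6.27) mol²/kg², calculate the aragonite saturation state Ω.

Ω = 1.08

α₂ = 1 / (1 + [H⁺]/K2 + [H⁺]²/(K1K2)) = 1 / (1 + 10^+1.43 + 10^-0.30)
   = 1 / (1 + 26.915 + 0.50119) = 1/28.417 = 0.03519
[CO3²⁻] = α₂ × DIC = 0.03519 × 2.02 = 0.07109 mmol/kg
Ksp = 10^(−6.27) = 5.370×10^-7
Ω = [Ca²⁺][CO3²⁻]/Ksp = (8.14×10^-3)(7.109×10^-5) / 5.370×10^-7 = 1.08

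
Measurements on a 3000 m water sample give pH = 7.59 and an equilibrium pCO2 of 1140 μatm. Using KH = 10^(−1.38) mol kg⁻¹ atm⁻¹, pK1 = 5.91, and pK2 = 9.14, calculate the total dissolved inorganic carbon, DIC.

[CO2*] = KH · pCO2 = 10^(−1.38) × 1140×10^-6 = 4.752×10^-5 mol/kg
α₀ = 1/(1 + K1/[H⁺] + K1K2/[H⁺]²) = 1/(1 + 10^+1.68 + 10^+0.13) = 0.01992
DIC = [CO2*]/α₀ = 4.752×10^-5 / 0.01992 = 2.39 mmol/kg

DIC = 2.39 mmol/kg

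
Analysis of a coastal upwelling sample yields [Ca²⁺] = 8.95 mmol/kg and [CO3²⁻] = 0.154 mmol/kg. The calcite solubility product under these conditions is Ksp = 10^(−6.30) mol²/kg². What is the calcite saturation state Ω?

Ω = 2.75

Ksp = 10^(−6.30) = 5.012×10^-7
Ω = [Ca²⁺][CO3²⁻]/Ksp = (8.95×10^-3)(0.154×10^-3) / 5.012×10^-7 = 2.75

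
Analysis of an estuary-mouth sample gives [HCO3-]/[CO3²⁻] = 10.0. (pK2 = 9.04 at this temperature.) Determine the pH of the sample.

From K2 = [H⁺][CO3²⁻]/[HCO3-]:  pH = pK2 − log₁₀([HCO3-]/[CO3²⁻])
log₁₀(10.0) = +1.000
pH = 9.04 − (+1.000) = 8.04

pH = 8.04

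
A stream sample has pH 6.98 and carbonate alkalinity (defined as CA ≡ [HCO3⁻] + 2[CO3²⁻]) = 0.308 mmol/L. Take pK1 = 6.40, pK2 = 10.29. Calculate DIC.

CA = [HCO3⁻] + 2[CO3²⁻] = (α₁ + 2α₂)·DIC
At pH 6.98: [H⁺]/K1 = 10^-0.58 = 0.26303, K2/[H⁺] = 10^-3.31 = 0.00048978
α₁ = 1/(1 + 0.26303 + 0.00048978) = 1/1.2635 = 0.7914; α₂ = α₁·K2/[H⁺] = 0.0003876
α₁ + 2α₂ = 0.7922
DIC = CA / (α₁ + 2α₂) = 0.308 / 0.7922 = 0.389 mmol/L

DIC = 0.389 mmol/L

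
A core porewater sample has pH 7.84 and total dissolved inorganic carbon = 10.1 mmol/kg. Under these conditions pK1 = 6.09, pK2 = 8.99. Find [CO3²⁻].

[CO3²⁻] = 0.657 mmol/kg

α₂ = 1 / (1 + [H⁺]/K2 + [H⁺]²/(K1K2)) = 1 / (1 + 10^+1.15 + 10^-0.60)
   = 1 / (1 + 14.125 + 0.25119) = 1/15.377 = 0.06503
[CO3²⁻] = α₂ × DIC = 0.06503 × 10.1 = 0.657 mmol/kg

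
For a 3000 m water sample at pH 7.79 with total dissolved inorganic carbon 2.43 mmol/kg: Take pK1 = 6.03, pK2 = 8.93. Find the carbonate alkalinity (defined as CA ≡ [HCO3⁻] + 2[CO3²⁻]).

CA = [HCO3⁻] + 2[CO3²⁻] = (α₁ + 2α₂)·DIC
At pH 7.79: [H⁺]/K1 = 10^-1.76 = 0.017378, K2/[H⁺] = 10^-1.14 = 0.072444
α₁ = 1/(1 + 0.017378 + 0.072444) = 1/1.0898 = 0.9176; α₂ = α₁·K2/[H⁺] = 0.06647
α₁ + 2α₂ = 1.0505
CA = 1.0505 × 2.43 = 2.55 mmol/kg

CA = 2.55 mmol/kg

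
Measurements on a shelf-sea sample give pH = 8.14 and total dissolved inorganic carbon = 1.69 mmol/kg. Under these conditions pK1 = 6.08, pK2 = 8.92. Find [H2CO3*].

[CO2*] = 12.5 μmol/kg

α₀ = 1 / (1 + K1/[H⁺] + K1K2/[H⁺]²) = 1 / (1 + 10^+2.06 + 10^+1.28)
   = 1 / (1 + 114.82 + 19.055) = 1/134.87 = 0.007415
[CO2*] = α₀ × DIC = 0.007415 × 1.69 = 0.0125 mmol/kg = 12.5 μmol/kg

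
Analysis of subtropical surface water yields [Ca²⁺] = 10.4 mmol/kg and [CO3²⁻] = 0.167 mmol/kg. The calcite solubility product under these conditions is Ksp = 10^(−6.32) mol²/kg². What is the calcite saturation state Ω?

Ksp = 10^(−6.32) = 4.786×10^-7
Ω = [Ca²⁺][CO3²⁻]/Ksp = (10.4×10^-3)(0.167×10^-3) / 4.786×10^-7 = 3.63

Ω = 3.63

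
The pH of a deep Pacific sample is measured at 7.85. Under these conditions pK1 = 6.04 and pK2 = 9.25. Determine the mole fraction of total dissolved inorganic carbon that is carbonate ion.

α₂ = 0.0377

α₂ = 1 / (1 + [H⁺]/K2 + [H⁺]²/(K1K2)) = 1 / (1 + 10^+1.40 + 10^-0.41)
   = 1 / (1 + 25.119 + 0.38905) = 1/26.508 = 0.03772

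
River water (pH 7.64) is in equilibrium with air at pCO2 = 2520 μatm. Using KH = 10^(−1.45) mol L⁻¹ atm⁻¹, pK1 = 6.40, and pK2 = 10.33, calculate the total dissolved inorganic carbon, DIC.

DIC = 1.65 mmol/L

[CO2*] = KH · pCO2 = 10^(−1.45) × 2520×10^-6 = 8.941×10^-5 mol/L
α₀ = 1/(1 + K1/[H⁺] + K1K2/[H⁺]²) = 1/(1 + 10^+1.24 + 10^-1.45) = 0.05431
DIC = [CO2*]/α₀ = 8.941×10^-5 / 0.05431 = 1.65 mmol/L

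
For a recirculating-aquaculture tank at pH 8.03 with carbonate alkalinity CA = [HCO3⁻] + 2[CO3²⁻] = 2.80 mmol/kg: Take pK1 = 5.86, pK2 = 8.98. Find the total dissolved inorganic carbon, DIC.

DIC = 2.56 mmol/kg

CA = [HCO3⁻] + 2[CO3²⁻] = (α₁ + 2α₂)·DIC
At pH 8.03: [H⁺]/K1 = 10^-2.17 = 0.0067608, K2/[H⁺] = 10^-0.95 = 0.11220
α₁ = 1/(1 + 0.0067608 + 0.11220) = 1/1.1190 = 0.8937; α₂ = α₁·K2/[H⁺] = 0.1003
α₁ + 2α₂ = 1.0942
DIC = CA / (α₁ + 2α₂) = 2.80 / 1.0942 = 2.56 mmol/kg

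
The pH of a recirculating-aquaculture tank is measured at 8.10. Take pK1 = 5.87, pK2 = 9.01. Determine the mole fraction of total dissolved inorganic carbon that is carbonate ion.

α₂ = 0.109

α₂ = 1 / (1 + [H⁺]/K2 + [H⁺]²/(K1K2)) = 1 / (1 + 10^+0.91 + 10^-1.32)
   = 1 / (1 + 8.1283 + 0.047863) = 1/9.1762 = 0.1090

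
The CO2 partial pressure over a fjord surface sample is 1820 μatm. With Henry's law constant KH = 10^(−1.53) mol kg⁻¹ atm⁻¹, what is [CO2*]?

KH = 10^(−1.53) = 2.951×10^-2 mol kg⁻¹ atm⁻¹
[CO2*] = KH · pCO2 = 2.951×10^-2 × 1820×10^-6 atm = 5.37×10^-5 mol/kg

[CO2*] = 53.7 μmol/kg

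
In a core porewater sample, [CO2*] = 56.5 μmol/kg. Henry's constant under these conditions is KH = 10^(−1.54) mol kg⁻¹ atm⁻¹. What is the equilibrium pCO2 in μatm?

pCO2 = 1960 μatm

KH = 10^(−1.54) = 2.884×10^-2 mol kg⁻¹ atm⁻¹
pCO2 = [CO2*]/KH = 56.5×10^-6 / 2.884×10^-2 = 1.96×10^-3 atm = 1960 μatm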